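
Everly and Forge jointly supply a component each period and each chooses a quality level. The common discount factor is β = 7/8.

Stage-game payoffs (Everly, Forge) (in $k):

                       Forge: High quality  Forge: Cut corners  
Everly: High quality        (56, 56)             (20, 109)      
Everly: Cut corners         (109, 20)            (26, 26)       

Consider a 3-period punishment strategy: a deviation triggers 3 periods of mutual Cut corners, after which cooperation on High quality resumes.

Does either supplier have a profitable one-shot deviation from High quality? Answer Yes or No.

IC: β+…+β^3 ≥ (109−56)/(56−26) = 53/30.
At β = 7/8: partial sum = 2.3105 ≥ 1.7667. Cooperation sustainable.

No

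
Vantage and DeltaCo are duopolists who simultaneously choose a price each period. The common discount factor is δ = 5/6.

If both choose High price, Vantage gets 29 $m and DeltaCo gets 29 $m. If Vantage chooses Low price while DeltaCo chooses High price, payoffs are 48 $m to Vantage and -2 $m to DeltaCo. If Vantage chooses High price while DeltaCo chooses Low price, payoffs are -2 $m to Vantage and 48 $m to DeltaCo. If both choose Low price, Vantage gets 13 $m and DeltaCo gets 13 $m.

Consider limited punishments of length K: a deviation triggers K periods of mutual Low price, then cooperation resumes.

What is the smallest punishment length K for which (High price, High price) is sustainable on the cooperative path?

2

IC: δ(1−δ^K)/(1−δ) ≥ (48−29)/(29−13) = 19/16.
With δ = 5/6: need 1 − δ^K ≥ 19/16·(1−5/6)/(5/6), i.e. δ^K ≤ 0.7625.
Since (5/6)^1 = 0.8333 and (5/6)^2 = 0.6944, the smallest such K is 2.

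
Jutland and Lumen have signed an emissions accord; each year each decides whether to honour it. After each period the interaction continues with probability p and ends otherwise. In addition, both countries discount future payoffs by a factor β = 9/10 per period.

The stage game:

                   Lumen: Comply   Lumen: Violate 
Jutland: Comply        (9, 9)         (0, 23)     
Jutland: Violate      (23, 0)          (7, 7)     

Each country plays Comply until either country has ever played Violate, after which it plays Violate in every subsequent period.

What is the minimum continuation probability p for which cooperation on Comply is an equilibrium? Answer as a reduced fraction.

35/36

Expected continuation weight on next period's payoff is β·p = 9/10·p, which plays the role of the discount factor.
Cooperation requires 9/10·p ≥ (23−9)/(23−7) = 7/8, hence p ≥ 35/36.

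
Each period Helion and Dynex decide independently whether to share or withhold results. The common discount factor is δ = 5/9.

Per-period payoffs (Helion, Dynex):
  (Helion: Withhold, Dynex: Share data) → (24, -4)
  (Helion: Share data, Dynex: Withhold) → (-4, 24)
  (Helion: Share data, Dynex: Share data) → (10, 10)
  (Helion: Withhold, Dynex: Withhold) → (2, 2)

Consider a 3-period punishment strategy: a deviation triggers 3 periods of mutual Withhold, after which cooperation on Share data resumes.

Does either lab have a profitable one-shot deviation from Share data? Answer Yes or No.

A one-shot deviation gives 24 now, then 2 for 3 periods, then back to 10.
Gain from deviating: (24−10) today; loss: (10−2) in each of the next 3 periods.
No-deviation condition: (10−2)(δ+…+δ^3) ≥ 24−10, i.e. δ+…+δ^3 ≥ 7/4.
At δ = 5/9: δ+…+δ^3 = 1.0357 < 1.7500.
So cooperation is not sustainable.

Yes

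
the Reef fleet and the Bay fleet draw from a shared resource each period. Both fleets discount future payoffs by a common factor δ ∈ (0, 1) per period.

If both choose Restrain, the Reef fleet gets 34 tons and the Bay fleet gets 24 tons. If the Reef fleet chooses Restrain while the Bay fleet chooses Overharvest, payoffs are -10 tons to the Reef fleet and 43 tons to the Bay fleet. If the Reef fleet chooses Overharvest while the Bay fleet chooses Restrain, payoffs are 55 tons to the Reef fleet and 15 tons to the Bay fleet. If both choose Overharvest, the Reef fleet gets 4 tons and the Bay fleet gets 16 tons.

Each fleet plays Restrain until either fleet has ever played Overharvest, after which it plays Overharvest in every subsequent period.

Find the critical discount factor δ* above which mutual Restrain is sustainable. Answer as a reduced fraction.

For the Reef fleet: deviation gain 55−34 = 21, per-period punishment loss 34−4 = 30. IC gives δ ≥ 21/51 = 7/17.
For the Bay fleet: gain 19, loss 8 per period, so δ ≥ 19/27.
The tighter constraint is the Bay fleet's, so cooperation needs δ ≥ 19/27.

19/27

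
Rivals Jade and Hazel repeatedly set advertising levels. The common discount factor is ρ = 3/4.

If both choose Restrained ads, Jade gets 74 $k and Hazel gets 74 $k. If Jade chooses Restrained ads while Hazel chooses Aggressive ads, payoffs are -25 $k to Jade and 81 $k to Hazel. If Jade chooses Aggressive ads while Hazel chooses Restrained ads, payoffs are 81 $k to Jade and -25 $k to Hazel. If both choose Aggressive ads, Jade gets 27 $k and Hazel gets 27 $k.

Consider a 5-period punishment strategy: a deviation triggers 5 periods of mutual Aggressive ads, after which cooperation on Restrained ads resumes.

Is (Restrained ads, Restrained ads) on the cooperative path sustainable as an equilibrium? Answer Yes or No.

A one-shot deviation gives 81 now, then 27 for 5 periods, then back to 74.
Gain from deviating: (81−74) today; loss: (74−27) in each of the next 5 periods.
No-deviation condition: (74−27)(ρ+…+ρ^5) ≥ 81−74, i.e. ρ+…+ρ^5 ≥ 7/47.
At ρ = 3/4: ρ+…+ρ^5 = 2.2881 ≥ 0.1489.
So cooperation is sustainable.

Yes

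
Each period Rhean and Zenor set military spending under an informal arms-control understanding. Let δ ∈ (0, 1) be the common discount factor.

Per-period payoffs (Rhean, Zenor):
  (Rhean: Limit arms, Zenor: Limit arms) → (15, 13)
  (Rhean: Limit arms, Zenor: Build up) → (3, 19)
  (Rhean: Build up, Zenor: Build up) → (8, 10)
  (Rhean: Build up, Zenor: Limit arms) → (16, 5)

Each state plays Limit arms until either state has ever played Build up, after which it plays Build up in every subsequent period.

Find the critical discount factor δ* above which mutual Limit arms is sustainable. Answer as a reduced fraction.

2/3

Rhean's threshold: (16−15)/(16−8) = 1/8.
Zenor's threshold: (19−13)/(19−10) = 2/3.
1/8 < 2/3, so Zenor binds and δ* = 2/3.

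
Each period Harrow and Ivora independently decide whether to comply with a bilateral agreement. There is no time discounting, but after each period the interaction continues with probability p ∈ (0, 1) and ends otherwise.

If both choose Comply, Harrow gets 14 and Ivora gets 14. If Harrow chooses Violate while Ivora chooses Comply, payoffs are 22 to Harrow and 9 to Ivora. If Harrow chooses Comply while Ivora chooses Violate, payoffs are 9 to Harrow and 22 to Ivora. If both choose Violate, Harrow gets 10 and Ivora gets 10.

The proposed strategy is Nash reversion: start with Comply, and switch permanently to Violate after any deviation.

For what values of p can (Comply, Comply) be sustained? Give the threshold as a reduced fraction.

Expected cooperation value is 14 + p·14 + p²·14 + … = 14/(1−p); deviation gives 22 + p·10/(1−p).
14 ≥ 22(1−p) + 10p ⇒ 12p ≥ 8 ⇒ p ≥ 8/12 = 2/3.

2/3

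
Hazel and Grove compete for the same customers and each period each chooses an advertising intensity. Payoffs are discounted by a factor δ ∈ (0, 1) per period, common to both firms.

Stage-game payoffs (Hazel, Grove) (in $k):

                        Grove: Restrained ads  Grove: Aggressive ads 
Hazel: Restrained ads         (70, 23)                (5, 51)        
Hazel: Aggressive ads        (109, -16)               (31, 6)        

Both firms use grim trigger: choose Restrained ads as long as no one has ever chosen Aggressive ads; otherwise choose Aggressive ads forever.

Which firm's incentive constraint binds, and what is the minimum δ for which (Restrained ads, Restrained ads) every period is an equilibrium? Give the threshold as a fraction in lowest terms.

Hazel: cooperation gives 70 each period; deviation gives 109 once then 31 forever.
  70/(1−δ) ≥ 109 + 31δ/(1−δ) ⇒ δ ≥ 39/78 = 1/2.
Grove: cooperation gives 23 each period; deviation gives 51 once then 6 forever.
  δ ≥ 28/45.
Both must hold, so the binding constraint is Grove's: δ ≥ 28/45.

Grove; δ ≥ 28/45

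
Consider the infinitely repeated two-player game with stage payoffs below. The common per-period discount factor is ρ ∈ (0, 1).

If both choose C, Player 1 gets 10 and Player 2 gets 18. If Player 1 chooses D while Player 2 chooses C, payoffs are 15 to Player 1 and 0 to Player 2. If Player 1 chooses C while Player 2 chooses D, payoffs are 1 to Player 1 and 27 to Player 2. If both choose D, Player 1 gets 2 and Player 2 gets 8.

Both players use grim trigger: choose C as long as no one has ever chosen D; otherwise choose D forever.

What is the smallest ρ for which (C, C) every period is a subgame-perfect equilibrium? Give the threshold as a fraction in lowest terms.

9/19

Player 1: cooperation gives 10 each period; deviation gives 15 once then 2 forever.
  10/(1−ρ) ≥ 15 + 2ρ/(1−ρ) ⇒ ρ ≥ 5/13.
Player 2: cooperation gives 18 each period; deviation gives 27 once then 8 forever.
  ρ ≥ 9/19.
Both must hold, so the binding constraint is Player 2's: ρ ≥ 9/19.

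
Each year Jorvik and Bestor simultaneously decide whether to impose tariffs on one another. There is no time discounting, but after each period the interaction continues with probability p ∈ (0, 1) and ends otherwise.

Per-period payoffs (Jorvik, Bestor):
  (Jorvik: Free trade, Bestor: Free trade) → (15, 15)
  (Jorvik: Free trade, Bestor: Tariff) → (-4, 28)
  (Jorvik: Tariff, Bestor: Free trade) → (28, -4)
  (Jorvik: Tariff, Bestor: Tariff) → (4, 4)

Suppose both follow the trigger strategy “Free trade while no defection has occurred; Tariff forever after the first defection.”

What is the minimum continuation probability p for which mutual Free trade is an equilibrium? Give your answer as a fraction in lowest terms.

13/24

With no time discounting, the continuation probability p plays the role of the discount factor.
Grim-trigger IC: 15/(1−p) ≥ 28 + 4p/(1−p) ⇒ p ≥ (28−15)/(28−4) = 13/24.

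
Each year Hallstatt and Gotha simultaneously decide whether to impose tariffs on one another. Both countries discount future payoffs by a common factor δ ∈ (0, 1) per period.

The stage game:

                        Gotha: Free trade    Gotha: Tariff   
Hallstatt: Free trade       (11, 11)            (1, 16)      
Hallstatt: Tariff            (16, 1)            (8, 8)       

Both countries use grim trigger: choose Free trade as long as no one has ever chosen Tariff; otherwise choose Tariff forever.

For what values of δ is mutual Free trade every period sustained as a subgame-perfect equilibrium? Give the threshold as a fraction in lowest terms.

5/8

Cooperation forever yields 11 each period: 11/(1−δ).
Deviating yields 16 once, then 8 forever: 16 + 8δ/(1−δ).
No profitable deviation requires 11/(1−δ) ≥ 16 + 8δ/(1−δ).
Multiplying by (1−δ): 11 ≥ 16(1−δ) + 8δ = 16 − 8δ.
So 8δ ≥ 5, i.e. δ ≥ 5/8.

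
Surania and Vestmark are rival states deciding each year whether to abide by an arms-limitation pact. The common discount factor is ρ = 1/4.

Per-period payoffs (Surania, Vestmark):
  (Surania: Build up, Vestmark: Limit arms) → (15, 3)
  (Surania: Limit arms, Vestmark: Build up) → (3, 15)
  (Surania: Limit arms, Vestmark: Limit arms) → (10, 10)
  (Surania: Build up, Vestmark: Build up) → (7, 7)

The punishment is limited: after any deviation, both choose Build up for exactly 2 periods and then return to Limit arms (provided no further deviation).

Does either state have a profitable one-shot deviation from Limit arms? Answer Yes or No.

Yes

IC: ρ+…+ρ^2 ≥ (15−10)/(10−7) = 5/3.
At ρ = 1/4: partial sum = 0.3125 < 1.6667. Cooperation not sustainable.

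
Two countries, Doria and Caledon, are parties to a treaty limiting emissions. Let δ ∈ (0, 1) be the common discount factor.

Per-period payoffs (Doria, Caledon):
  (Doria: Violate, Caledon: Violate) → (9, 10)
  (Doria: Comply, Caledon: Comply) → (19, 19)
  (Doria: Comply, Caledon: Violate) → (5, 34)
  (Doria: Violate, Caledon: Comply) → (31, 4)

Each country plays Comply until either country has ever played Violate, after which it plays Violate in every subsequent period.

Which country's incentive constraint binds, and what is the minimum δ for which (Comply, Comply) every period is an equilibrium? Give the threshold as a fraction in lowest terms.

Caledon; δ ≥ 5/8

Doria's threshold: (31−19)/(31−9) = 6/11.
Caledon's threshold: (34−19)/(34−10) = 5/8.
6/11 < 5/8, so Caledon binds and δ* = 5/8.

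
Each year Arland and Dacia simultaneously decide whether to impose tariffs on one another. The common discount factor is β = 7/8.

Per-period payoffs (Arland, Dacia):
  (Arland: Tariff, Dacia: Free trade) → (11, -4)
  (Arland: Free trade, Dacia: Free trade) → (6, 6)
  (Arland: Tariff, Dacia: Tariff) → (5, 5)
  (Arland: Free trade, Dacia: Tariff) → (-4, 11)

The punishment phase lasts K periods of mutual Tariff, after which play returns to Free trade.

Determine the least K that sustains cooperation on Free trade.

10

No profitable deviation requires (6−5)(β+…+β^K) ≥ 11−6, i.e. β+…+β^K ≥ 5 ≈ 5.0000.
With β = 7/8, the partial sums are K=1: 0.8750, K=2: 1.6406, …, K=8: 4.5947, K=9: 4.8954, K=10: 5.1585.
K = 10 is the first length at which the sum reaches 5.0000.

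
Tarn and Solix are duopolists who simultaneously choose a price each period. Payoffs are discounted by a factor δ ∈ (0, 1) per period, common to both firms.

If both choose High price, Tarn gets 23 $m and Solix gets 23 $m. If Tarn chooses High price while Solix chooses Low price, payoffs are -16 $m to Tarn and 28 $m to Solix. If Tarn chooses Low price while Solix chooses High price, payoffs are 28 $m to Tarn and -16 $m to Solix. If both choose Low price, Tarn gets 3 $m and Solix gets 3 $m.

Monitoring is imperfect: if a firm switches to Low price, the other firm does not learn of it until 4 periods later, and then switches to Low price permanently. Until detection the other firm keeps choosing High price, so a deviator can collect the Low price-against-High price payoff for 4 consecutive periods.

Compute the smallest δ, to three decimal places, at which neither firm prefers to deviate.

A deviator earns 28 for 4 periods, then 3 forever; cooperating earns 23 forever. Multiplying the IC by (1−δ):
23 ≥ 28(1−δ^4) + 3δ^4, so 25·δ^4 ≥ 5 and δ^4 ≥ 1/5.
δ ≥ (1/5)^(1/4) ≈ 0.669.

0.669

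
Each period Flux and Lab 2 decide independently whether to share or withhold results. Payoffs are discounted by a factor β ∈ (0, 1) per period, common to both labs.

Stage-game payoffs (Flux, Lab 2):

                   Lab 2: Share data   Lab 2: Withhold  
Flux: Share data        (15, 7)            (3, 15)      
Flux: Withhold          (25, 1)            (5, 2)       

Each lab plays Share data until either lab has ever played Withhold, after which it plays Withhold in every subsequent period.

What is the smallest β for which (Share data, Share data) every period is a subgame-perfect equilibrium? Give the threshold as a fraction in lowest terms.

Flux: cooperation gives 15 each period; deviation gives 25 once then 5 forever.
  15/(1−β) ≥ 25 + 5β/(1−β) ⇒ β ≥ 10/20 = 1/2.
Lab 2: cooperation gives 7 each period; deviation gives 15 once then 2 forever.
  β ≥ 8/13.
Both must hold, so the binding constraint is Lab 2's: β ≥ 8/13.

8/13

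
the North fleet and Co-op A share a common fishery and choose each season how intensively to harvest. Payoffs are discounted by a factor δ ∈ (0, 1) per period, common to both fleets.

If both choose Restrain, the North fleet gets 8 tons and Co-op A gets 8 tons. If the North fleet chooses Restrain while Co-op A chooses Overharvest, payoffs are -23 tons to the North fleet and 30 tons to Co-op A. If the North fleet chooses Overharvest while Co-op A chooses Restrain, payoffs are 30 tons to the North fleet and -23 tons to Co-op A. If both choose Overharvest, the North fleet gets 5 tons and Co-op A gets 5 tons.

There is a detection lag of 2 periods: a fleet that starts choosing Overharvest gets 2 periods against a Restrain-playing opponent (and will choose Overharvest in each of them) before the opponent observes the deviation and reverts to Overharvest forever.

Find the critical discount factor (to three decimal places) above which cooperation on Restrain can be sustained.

0.938

The best deviation is to choose Overharvest for all 2 undetected periods, earning 30 each, then 5 forever once detected.
Deviation value: 30(1−δ^2)/(1−δ) + 5δ^2/(1−δ); cooperation value: 8/(1−δ).
IC: 8 ≥ 30(1−δ^2) + 5δ^2 = 30 − 25δ^2.
So δ^2 ≥ 22/25, giving δ ≥ (22/25)^(1/2) ≈ 0.938.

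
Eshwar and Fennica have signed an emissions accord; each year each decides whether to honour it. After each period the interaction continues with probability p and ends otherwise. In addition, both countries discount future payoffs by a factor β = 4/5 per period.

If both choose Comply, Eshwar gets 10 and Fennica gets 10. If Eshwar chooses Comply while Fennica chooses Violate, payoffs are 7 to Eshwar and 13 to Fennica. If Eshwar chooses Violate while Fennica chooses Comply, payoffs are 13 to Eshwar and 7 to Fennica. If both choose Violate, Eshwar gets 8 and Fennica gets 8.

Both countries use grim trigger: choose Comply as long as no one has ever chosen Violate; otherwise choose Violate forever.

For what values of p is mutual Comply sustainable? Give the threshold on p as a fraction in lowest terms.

With continuation probability p and discount β, the effective per-period discount factor is βp.
Grim-trigger IC: βp ≥ (13−10)/(13−8) = 3/5.
So p ≥ (3/5)/(4/5) = 3/4.

3/4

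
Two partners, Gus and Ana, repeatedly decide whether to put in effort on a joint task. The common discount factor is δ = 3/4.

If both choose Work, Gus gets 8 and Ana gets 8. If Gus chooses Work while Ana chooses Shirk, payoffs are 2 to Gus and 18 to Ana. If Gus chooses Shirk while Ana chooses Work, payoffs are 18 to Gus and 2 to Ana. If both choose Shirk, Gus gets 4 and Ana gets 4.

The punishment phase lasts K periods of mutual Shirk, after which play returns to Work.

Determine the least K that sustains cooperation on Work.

7

IC: δ(1−δ^K)/(1−δ) ≥ (18−8)/(8−4) = 5/2.
With δ = 3/4: need 1 − δ^K ≥ 5/2·(1−3/4)/(3/4), i.e. δ^K ≤ 0.1667.
Since (3/4)^6 = 0.1780 and (3/4)^7 = 0.1335, the smallest such K is 7.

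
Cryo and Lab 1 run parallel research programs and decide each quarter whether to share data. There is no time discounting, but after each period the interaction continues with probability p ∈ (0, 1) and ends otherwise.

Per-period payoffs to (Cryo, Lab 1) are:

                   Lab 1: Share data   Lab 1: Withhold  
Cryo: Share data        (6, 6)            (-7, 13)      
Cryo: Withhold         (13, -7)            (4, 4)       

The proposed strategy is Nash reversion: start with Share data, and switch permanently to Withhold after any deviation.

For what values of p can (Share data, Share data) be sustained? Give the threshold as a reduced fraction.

7/9

Expected cooperation value is 6 + p·6 + p²·6 + … = 6/(1−p); deviation gives 13 + p·4/(1−p).
6 ≥ 13(1−p) + 4p ⇒ 9p ≥ 7 ⇒ p ≥ 7/9.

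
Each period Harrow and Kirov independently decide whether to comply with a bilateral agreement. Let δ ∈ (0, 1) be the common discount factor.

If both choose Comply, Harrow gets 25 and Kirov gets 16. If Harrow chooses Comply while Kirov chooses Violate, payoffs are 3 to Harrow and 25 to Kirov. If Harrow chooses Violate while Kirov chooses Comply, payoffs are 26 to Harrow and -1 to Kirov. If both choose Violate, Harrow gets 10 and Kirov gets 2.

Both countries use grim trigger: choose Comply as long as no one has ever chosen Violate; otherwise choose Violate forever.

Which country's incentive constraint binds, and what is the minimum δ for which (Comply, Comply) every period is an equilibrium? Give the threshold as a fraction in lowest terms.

Harrow's threshold: (26−25)/(26−10) = 1/16.
Kirov's threshold: (25−16)/(25−2) = 9/23.
1/16 < 9/23, so Kirov binds and δ* = 9/23.

Kirov; δ ≥ 9/23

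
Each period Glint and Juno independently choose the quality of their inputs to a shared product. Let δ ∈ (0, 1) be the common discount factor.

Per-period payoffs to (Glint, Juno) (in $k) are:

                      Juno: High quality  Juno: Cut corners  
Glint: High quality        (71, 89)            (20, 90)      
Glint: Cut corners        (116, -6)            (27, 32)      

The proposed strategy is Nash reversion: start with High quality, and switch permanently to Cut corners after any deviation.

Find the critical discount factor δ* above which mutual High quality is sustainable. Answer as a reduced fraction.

Glint's threshold: (116−71)/(116−27) = 45/89.
Juno's threshold: (90−89)/(90−32) = 1/58.
45/89 > 1/58, so Glint binds and δ* = 45/89.

45/89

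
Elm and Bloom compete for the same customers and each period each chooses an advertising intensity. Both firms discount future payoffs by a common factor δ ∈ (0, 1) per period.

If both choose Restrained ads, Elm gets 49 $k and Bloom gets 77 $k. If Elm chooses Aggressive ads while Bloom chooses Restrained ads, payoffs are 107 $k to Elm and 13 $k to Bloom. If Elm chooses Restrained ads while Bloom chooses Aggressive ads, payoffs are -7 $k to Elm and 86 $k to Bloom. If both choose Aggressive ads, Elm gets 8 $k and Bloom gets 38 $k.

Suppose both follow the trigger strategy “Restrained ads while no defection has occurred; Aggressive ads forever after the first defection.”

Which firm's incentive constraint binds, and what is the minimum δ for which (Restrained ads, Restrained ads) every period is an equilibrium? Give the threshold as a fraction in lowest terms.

Elm: cooperation gives 49 each period; deviation gives 107 once then 8 forever.
  49/(1−δ) ≥ 107 + 8δ/(1−δ) ⇒ δ ≥ 58/99.
Bloom: cooperation gives 77 each period; deviation gives 86 once then 38 forever.
  δ ≥ 9/48 = 3/16.
Both must hold, so the binding constraint is Elm's: δ ≥ 58/99.

Elm; δ ≥ 58/99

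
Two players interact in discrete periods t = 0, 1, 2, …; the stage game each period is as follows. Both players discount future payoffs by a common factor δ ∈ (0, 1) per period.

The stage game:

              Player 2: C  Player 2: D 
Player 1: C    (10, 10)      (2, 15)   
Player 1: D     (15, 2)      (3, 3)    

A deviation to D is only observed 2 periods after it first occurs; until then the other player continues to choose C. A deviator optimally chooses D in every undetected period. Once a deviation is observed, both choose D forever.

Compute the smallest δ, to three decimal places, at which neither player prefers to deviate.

0.645

The best deviation is to choose D for all 2 undetected periods, earning 15 each, then 3 forever once detected.
Deviation value: 15(1−δ^2)/(1−δ) + 3δ^2/(1−δ); cooperation value: 10/(1−δ).
IC: 10 ≥ 15(1−δ^2) + 3δ^2 = 15 − 12δ^2.
So δ^2 ≥ 5/12, giving δ ≥ (5/12)^(1/2) ≈ 0.645.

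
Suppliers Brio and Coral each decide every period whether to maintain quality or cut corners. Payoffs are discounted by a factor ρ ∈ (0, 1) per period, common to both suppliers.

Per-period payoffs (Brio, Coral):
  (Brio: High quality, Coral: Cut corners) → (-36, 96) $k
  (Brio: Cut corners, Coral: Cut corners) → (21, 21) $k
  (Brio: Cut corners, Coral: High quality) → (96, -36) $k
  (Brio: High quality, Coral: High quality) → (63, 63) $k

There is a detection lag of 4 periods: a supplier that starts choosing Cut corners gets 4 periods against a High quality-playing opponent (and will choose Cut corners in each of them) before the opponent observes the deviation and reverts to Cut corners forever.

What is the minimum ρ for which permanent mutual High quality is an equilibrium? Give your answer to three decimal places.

0.814

A deviator earns 96 for 4 periods, then 21 forever; cooperating earns 63 forever. Multiplying the IC by (1−ρ):
63 ≥ 96(1−ρ^4) + 21ρ^4, so 75·ρ^4 ≥ 33 and ρ^4 ≥ 11/25.
ρ ≥ (11/25)^(1/4) ≈ 0.814.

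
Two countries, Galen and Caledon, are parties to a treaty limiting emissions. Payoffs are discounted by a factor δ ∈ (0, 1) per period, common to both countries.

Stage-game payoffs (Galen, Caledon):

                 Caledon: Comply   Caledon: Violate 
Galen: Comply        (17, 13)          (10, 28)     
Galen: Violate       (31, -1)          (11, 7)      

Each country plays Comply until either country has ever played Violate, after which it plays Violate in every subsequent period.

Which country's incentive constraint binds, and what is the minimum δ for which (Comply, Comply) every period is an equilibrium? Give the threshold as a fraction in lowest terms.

Galen: cooperation gives 17 each period; deviation gives 31 once then 11 forever.
  17/(1−δ) ≥ 31 + 11δ/(1−δ) ⇒ δ ≥ 14/20 = 7/10.
Caledon: cooperation gives 13 each period; deviation gives 28 once then 7 forever.
  δ ≥ 15/21 = 5/7.
Both must hold, so the binding constraint is Caledon's: δ ≥ 5/7.

Caledon; δ ≥ 5/7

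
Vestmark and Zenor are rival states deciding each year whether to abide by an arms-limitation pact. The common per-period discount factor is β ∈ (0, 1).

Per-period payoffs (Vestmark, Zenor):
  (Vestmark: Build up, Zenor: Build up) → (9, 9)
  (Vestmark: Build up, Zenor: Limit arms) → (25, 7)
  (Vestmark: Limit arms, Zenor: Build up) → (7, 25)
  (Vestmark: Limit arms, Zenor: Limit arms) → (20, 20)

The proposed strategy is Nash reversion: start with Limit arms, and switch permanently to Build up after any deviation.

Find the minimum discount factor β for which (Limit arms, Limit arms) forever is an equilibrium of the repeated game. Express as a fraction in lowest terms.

5/16

One-period gain from deviating is 25 − 20 = 5. The loss is 20 − 9 = 11 in every subsequent period, with present value 11·β/(1−β).
Deviation is unprofitable when 11·β/(1−β) ≥ 5, i.e. β/(1−β) ≥ 5/11.
Equivalently β ≥ 5/(5+11) = 5/16.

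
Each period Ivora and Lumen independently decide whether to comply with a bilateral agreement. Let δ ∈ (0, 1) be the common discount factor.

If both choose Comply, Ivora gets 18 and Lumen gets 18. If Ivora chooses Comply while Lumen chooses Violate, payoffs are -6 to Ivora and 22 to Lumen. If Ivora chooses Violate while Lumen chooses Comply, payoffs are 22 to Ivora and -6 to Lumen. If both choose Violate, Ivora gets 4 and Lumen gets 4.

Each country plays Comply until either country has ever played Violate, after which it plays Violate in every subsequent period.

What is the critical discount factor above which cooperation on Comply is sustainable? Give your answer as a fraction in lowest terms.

2/9

18/(1−δ) ≥ 22 + 4δ/(1−δ)
18 ≥ 22 − 18δ
δ ≥ 4/18 = 2/9.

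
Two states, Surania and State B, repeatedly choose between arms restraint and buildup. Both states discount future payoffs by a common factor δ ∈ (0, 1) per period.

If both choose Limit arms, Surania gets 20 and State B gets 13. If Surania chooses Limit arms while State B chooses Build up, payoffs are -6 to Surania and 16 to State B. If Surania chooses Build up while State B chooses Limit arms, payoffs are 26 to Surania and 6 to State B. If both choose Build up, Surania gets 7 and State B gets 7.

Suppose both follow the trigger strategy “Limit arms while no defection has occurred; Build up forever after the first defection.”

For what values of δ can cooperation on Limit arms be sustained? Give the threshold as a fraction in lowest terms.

1/3

Surania's threshold: (26−20)/(26−7) = 6/19.
State B's threshold: (16−13)/(16−7) = 1/3.
6/19 < 1/3, so State B binds and δ* = 1/3.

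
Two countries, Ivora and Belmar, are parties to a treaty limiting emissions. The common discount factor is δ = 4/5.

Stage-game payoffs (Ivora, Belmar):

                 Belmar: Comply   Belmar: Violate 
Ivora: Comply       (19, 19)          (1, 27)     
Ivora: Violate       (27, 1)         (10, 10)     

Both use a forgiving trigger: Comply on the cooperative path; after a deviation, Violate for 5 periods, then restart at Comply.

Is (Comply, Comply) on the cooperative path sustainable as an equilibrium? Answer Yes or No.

Comparing payoff streams over the 6 periods until play realigns: cooperate → 19(1+δ+…+δ^5); deviate → 27 + 10(δ+…+δ^5).
Cooperation is sustained iff (19−10)(δ+…+δ^5) ≥ 27−19.
δ+…+δ^5 = 4/5·(1−(4/5)^5)/(1−4/5) = 2.6893, and (27−19)/(19−10) = 0.8889.
2.6893 ≥ 0.8889, so cooperation is sustainable.

Yes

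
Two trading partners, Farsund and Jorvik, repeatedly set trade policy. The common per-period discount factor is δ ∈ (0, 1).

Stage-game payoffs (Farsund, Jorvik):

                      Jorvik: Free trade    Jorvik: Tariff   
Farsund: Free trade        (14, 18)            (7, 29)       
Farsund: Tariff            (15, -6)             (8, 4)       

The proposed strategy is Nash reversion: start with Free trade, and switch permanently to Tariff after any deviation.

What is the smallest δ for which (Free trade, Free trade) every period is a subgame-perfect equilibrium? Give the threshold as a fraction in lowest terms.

11/25

For Farsund: deviation gain 15−14 = 1, per-period punishment loss 14−8 = 6. IC gives δ ≥ 1/7.
For Jorvik: gain 11, loss 14 per period, so δ ≥ 11/25.
The tighter constraint is Jorvik's, so cooperation needs δ ≥ 11/25.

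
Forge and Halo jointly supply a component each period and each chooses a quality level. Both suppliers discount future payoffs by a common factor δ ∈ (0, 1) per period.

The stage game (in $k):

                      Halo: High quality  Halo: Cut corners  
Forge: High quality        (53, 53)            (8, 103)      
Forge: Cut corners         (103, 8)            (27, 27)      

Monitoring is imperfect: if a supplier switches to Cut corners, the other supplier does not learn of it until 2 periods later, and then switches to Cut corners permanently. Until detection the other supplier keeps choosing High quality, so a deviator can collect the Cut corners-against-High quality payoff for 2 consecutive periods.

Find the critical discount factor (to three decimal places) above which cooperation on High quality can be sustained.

0.811

Deviating for the 2 undetected periods gains 103−53 = 50 per period over cooperation, then loses 53−27 = 26 per period forever once punishment starts.
Gain: 50(1 + δ + … + δ^1); loss: 26·δ^2/(1−δ).
No profitable deviation ⇔ 50(1−δ^2) ≤ 26·δ^2, i.e. δ^2 ≥ 50/(50+26) = 25/38.
Hence δ ≥ (25/38)^(1/2) ≈ 0.811.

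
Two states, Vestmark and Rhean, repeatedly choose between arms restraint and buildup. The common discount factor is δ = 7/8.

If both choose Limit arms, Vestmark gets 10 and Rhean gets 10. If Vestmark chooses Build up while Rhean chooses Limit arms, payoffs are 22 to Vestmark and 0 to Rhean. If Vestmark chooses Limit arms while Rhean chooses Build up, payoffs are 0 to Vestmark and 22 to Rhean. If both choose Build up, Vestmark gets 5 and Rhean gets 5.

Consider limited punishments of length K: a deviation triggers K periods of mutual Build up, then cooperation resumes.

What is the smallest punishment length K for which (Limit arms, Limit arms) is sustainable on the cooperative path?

4

Need Σ_{k=1}^{K} δ^k ≥ (22−10)/(10−5) = 2.4000 at δ = 7/8.
At K = 3 the sum is 2.3105 < 2.4000; at K = 4 it is 2.8967 ≥ 2.4000.
So the minimum punishment length is K = 4.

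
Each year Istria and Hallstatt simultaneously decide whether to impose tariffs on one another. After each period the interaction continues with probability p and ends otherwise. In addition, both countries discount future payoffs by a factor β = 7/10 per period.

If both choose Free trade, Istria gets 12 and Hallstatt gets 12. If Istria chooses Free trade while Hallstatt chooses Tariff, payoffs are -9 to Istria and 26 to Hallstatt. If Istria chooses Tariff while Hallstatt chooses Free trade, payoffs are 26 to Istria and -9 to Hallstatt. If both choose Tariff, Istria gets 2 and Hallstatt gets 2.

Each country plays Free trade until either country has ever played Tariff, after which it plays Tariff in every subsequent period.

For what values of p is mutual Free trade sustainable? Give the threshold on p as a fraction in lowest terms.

Expected continuation weight on next period's payoff is β·p = 7/10·p, which plays the role of the discount factor.
Cooperation requires 7/10·p ≥ (26−12)/(26−2) = 7/12, hence p ≥ 5/6.

5/6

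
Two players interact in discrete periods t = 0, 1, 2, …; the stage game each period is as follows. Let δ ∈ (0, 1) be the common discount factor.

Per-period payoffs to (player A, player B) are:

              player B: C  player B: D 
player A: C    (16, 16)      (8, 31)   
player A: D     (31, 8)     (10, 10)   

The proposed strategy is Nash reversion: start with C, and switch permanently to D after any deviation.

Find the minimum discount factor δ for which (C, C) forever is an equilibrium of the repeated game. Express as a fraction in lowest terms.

16/(1−δ) ≥ 31 + 10δ/(1−δ)
16 ≥ 31 − 21δ
δ ≥ 15/21 = 5/7.

5/7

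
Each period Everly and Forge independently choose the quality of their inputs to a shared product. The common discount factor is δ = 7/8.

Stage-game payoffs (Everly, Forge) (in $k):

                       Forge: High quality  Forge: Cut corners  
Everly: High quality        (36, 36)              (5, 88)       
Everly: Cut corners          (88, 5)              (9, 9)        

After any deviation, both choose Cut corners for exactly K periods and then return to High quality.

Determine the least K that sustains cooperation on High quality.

3

IC: δ(1−δ^K)/(1−δ) ≥ (88−36)/(36−9) = 52/27.
With δ = 7/8: need 1 − δ^K ≥ 52/27·(1−7/8)/(7/8), i.e. δ^K ≤ 0.7249.
Since (7/8)^2 = 0.7656 and (7/8)^3 = 0.6699, the smallest such K is 3.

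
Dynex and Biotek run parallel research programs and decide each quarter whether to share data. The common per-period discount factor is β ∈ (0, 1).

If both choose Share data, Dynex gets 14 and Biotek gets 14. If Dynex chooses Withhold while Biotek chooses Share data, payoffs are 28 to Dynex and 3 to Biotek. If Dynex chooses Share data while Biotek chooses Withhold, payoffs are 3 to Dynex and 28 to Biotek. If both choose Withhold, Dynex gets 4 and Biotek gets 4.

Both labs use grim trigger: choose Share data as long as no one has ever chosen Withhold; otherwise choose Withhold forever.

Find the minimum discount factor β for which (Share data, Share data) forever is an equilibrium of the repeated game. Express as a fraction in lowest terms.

Under grim trigger the critical discount factor is (T−C)/(T−P) with T = 28, C = 14, P = 4.
β* = (28−14)/(28−4) = 14/24 = 7/12.

7/12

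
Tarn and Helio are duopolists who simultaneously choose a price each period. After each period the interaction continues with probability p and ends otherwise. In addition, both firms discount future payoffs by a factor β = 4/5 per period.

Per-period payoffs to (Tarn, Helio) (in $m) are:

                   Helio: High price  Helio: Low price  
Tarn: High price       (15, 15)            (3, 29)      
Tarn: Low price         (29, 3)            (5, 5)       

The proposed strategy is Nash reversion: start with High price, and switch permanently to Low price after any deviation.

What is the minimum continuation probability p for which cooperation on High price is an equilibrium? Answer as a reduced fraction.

35/48

With continuation probability p and discount β, the effective per-period discount factor is βp.
Grim-trigger IC: βp ≥ (29−15)/(29−5) = 7/12.
So p ≥ (7/12)/(4/5) = 35/48.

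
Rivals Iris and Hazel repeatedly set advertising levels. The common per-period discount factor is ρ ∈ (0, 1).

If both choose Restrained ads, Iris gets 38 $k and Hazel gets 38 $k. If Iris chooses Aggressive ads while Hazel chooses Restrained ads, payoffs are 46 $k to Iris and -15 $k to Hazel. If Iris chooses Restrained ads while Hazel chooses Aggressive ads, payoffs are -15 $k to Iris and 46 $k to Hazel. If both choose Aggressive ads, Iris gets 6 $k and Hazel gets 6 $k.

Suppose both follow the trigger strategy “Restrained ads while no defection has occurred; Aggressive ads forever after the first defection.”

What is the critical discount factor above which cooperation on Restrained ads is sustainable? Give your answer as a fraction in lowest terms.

38/(1−ρ) ≥ 46 + 6ρ/(1−ρ)
38 ≥ 46 − 40ρ
ρ ≥ 8/40 = 1/5.

1/5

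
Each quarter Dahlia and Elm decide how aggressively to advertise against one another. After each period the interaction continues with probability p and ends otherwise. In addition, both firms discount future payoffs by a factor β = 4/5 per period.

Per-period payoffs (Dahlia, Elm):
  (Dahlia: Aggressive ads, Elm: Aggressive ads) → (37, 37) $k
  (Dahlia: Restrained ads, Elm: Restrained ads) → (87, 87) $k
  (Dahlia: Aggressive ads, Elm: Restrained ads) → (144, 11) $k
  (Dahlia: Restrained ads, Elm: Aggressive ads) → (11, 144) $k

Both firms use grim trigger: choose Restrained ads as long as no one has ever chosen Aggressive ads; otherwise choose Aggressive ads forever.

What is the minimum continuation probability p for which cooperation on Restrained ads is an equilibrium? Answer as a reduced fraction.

285/428

With continuation probability p and discount β, the effective per-period discount factor is βp.
Grim-trigger IC: βp ≥ (144−87)/(144−37) = 57/107.
So p ≥ (57/107)/(4/5) = 285/428.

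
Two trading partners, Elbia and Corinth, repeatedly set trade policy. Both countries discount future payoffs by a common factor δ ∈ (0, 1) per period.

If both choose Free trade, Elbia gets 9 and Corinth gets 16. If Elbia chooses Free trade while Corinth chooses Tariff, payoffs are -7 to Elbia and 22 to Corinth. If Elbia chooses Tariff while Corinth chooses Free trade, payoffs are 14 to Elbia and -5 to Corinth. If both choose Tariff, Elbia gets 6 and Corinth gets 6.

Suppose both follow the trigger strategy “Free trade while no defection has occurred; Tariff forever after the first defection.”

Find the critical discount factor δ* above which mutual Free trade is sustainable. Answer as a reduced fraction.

5/8

Elbia's threshold: (14−9)/(14−6) = 5/8.
Corinth's threshold: (22−16)/(22−6) = 3/8.
5/8 > 3/8, so Elbia binds and δ* = 5/8.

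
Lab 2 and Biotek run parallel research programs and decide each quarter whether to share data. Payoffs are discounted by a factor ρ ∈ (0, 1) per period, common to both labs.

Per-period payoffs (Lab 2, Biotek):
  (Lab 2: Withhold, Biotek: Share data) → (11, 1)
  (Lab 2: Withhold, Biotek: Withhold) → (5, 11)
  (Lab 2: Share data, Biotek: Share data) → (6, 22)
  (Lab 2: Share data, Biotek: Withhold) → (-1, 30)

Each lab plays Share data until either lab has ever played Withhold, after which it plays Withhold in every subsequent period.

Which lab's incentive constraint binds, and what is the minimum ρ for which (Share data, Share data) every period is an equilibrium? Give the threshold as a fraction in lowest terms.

Lab 2; ρ ≥ 5/6

Lab 2: cooperation gives 6 each period; deviation gives 11 once then 5 forever.
  6/(1−ρ) ≥ 11 + 5ρ/(1−ρ) ⇒ ρ ≥ 5/6.
Biotek: cooperation gives 22 each period; deviation gives 30 once then 11 forever.
  ρ ≥ 8/19.
Both must hold, so the binding constraint is Lab 2's: ρ ≥ 5/6.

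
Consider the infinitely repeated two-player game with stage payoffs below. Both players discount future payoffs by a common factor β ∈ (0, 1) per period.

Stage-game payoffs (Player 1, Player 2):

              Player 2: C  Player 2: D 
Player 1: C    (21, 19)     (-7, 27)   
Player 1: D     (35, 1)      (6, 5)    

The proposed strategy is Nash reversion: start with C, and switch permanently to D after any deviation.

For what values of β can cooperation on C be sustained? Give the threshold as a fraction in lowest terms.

14/29

For Player 1: deviation gain 35−21 = 14, per-period punishment loss 21−6 = 15. IC gives β ≥ 14/29.
For Player 2: gain 8, loss 14 per period, so β ≥ 8/22 = 4/11.
The tighter constraint is Player 1's, so cooperation needs β ≥ 14/29.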